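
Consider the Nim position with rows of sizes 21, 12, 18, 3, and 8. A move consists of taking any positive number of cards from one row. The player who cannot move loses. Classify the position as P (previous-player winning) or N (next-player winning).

P-position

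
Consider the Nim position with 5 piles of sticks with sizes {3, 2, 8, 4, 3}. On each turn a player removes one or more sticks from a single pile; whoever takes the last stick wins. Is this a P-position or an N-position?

N-position

Compute the nim-sum pairwise:
3 ⊕ 2 = 1
1 ⊕ 8 = 9
9 ⊕ 4 = 13
13 ⊕ 3 = 14
The nim-sum is 14 ≠ 0, so this is an N-position: the player to move can win.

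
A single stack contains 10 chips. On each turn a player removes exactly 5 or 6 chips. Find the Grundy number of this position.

Grundy values for subtraction set {5, 6}:
k:     0  1  2  3  4  5  6  7  8  9 10
g(k):  0  0  0  0  0  1  1  1  1  1  2
So g(10) = 2.

2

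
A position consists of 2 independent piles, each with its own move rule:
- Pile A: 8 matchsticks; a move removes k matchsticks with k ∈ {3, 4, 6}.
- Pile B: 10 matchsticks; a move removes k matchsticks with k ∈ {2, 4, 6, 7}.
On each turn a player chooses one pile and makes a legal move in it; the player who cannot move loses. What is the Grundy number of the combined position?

2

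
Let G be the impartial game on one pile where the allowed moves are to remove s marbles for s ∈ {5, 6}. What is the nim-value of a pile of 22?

Grundy values for subtraction set {5, 6}:
k:     0  1  2  3  4  5  6  7  8  9 10 11 12 13 14 15 16 17 18 19 20 21 22
g(k):  0  0  0  0  0  1  1  1  1  1  2  0  0  0  0  0  1  1  1  1  1  2  0
So g(22) = 0.

0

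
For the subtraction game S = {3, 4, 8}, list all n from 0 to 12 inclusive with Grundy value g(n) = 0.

0, 1, 2, 7, 12

Build the Grundy sequence with g(k) = mex{g(k−s) : s ∈ {3, 4, 8}, s ≤ k}:
g(0) = mex{} = 0
g(1) = mex{} = 0
g(2) = mex{} = 0
g(3) = mex{0} = 1
g(4) = mex{0} = 1
g(5) = mex{0} = 1
g(6) = mex{0,1} = 2
g(7) = mex{1} = 0
g(8) = mex{0,1} = 2
g(9) = mex{0,1,2} = 3
g(10) = mex{0,2} = 1
g(11) = mex{0,1,2} = 3
g(12) = mex{1,2,3} = 0
The P-positions (g = 0) in 0..12 are 0, 1, 2, 7, 12.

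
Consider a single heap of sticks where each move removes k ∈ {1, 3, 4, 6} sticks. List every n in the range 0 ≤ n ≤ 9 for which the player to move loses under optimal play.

0, 2, 7, 9

Build the Grundy sequence with g(k) = mex{g(k−s) : s ∈ {1, 3, 4, 6}, s ≤ k}:
g(0) = mex{} = 0
g(1) = mex{0} = 1
g(2) = mex{1} = 0
g(3) = mex{0} = 1
g(4) = mex{0,1} = 2
g(5) = mex{0,1,2} = 3
g(6) = mex{0,1,3} = 2
g(7) = mex{1,2} = 0
g(8) = mex{0,2,3} = 1
g(9) = mex{1,2,3} = 0
The P-positions (g = 0) in 0..9 are 0, 2, 7, 9.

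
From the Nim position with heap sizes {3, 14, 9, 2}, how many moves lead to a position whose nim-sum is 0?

1

Nim-sum: 3 XOR 14 XOR 9 XOR 2 = 6.
The overall nim-sum is X = 6. A heap of size p has a winning move iff p XOR X < p (reduce it to p XOR X).
  3: 3 XOR 6 = 5 ≥ 3 — no move.
  14: 14 XOR 6 = 8 < 14 — winning move (to 8).
  9: 9 XOR 6 = 15 ≥ 9 — no move.
  2: 2 XOR 6 = 4 ≥ 2 — no move.
That gives 1 winning move.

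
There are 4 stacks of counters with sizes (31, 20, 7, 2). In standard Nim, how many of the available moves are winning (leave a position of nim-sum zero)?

Bitwise XOR of the heap sizes:
  11111  (31)
  10100  (20)
  00111  (7)
  00010  (2)
  -----
  01110  (14)
The overall nim-sum is X = 14. A stack of size p has a winning move iff p XOR X < p (reduce it to p XOR X).
  31: 31 XOR 14 = 17 < 31 — winning move (to 17).
  20: 20 XOR 14 = 26 ≥ 20 — no move.
  7: 7 XOR 14 = 9 ≥ 7 — no move.
  2: 2 XOR 14 = 12 ≥ 2 — no move.
That gives 1 winning move.

1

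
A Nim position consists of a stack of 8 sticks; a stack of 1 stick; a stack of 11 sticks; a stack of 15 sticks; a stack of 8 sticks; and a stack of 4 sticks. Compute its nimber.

Bitwise XOR of the heap sizes:
  1000  (8)
  0001  (1)
  1011  (11)
  1111  (15)
  1000  (8)
  0100  (4)
  ----
  0001  (1)

1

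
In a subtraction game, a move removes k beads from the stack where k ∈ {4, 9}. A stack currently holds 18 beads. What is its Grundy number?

1

Build the Grundy sequence with g(k) = mex{g(k−s) : s ∈ {4, 9}, s ≤ k}:
k:     0  1  2  3  4  5  6  7  8  9 10 11 12 13 14 15 16 17 18
g(k):  0  0  0  0  1  1  1  1  0  2  2  2  1  0  0  0  0  1  1
So g(18) = 1.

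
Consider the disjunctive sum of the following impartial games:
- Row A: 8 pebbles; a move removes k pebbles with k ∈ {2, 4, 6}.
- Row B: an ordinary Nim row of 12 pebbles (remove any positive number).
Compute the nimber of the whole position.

12

Grundy values for row A (subtraction set {2, 4, 6}):
k:     0  1  2  3  4  5  6  7  8
g(k):  0  0  1  1  2  2  3  3  0
So g(8) = 0.
Row B is a plain Nim row of size 12, so its Grundy value is 12.
By the Sprague-Grundy theorem, the Grundy value of a sum of independent games is the XOR of the component values.
Combined value = 0 XOR 12 = 12.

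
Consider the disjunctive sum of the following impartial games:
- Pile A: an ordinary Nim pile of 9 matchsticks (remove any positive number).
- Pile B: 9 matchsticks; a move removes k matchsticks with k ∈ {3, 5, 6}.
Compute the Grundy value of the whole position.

Pile A is a plain Nim pile of size 9, so its Grundy value is 9.
Grundy values for pile B (subtraction set {3, 5, 6}):
g(0) = mex{} = 0
g(1) = mex{} = 0
g(2) = mex{} = 0
g(3) = mex{0} = 1
g(4) = mex{0} = 1
g(5) = mex{0} = 1
g(6) = mex{0,1} = 2
g(7) = mex{0,1} = 2
g(8) = mex{0,1} = 2
g(9) = mex{1,2} = 0
So g(9) = 0.
The value of a disjunctive sum is the nim-sum of the parts.
Combined value = 9 XOR 0 = 9.

9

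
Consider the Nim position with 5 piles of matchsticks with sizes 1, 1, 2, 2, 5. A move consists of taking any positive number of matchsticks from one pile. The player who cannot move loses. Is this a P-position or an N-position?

N-position

Bitwise XOR of the heap sizes:
  001  (1)
  001  (1)
  010  (2)
  010  (2)
  101  (5)
  ---
  101  (5)
The nim-sum is 5 ≠ 0, so this is an N-position: the player to move can win.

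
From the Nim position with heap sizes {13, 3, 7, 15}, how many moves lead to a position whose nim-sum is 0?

3

In binary:
  1101  (13)
  0011  (3)
  0111  (7)
  1111  (15)
  ----
  0110  (6)
The overall nim-sum is X = 6. A heap of size p has a winning move iff p XOR X < p (reduce it to p XOR X).
  13: 13 XOR 6 = 11 < 13 — winning move (to 11).
  3: 3 XOR 6 = 5 ≥ 3 — no move.
  7: 7 XOR 6 = 1 < 7 — winning move (to 1).
  15: 15 XOR 6 = 9 < 15 — winning move (to 9).
That gives 3 winning moves.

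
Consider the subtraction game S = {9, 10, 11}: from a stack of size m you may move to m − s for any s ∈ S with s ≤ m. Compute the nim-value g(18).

2

Build the Grundy sequence with g(k) = mex{g(k−s) : s ∈ {9, 10, 11}, s ≤ k}:
k:     0  1  2  3  4  5  6  7  8  9 10 11 12 13 14 15 16 17 18
g(k):  0  0  0  0  0  0  0  0  0  1  1  1  1  1  1  1  1  1  2
So g(18) = 2.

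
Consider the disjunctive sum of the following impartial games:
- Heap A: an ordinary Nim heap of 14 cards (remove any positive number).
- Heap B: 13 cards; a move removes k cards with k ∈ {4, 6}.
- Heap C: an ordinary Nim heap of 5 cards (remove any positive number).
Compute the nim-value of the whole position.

Heap A is a plain Nim heap of size 14, so its Grundy value is 14.
For heap B, compute g(0), g(1), … with moves {4, 6}:
k:     0  1  2  3  4  5  6  7  8  9 10 11 12 13
g(k):  0  0  0  0  1  1  1  1  2  2  0  0  0  0
So g(13) = 0.
Heap C is a plain Nim heap of size 5, so its Grundy value is 5.
The value of a disjunctive sum is the nim-sum of the parts.
Combined value = 14 ⊕ 0 ⊕ 5 = 11.

11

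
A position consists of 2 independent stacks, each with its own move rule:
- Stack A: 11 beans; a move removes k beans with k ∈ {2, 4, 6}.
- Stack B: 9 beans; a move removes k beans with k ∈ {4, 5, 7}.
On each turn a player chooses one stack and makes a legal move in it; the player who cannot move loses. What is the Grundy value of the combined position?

Build the Grundy sequence for stack A with g(k) = mex{g(k−s) : s ∈ {2, 4, 6}, s ≤ k}:
g(0) = mex{} = 0
g(1) = mex{} = 0
g(2) = mex{0} = 1
g(3) = mex{0} = 1
g(4) = mex{0,1} = 2
g(5) = mex{0,1} = 2
g(6) = mex{0,1,2} = 3
g(7) = mex{0,1,2} = 3
g(8) = mex{1,2,3} = 0
g(9) = mex{1,2,3} = 0
g(10) = mex{0,2,3} = 1
g(11) = mex{0,2,3} = 1
So g(11) = 1.
Grundy values for stack B (subtraction set {4, 5, 7}):
k:     0  1  2  3  4  5  6  7  8  9
g(k):  0  0  0  0  1  1  1  1  2  2
So g(9) = 2.
The value of a disjunctive sum is the nim-sum of the parts.
Combined value = 1 ⊕ 2 = 3.

3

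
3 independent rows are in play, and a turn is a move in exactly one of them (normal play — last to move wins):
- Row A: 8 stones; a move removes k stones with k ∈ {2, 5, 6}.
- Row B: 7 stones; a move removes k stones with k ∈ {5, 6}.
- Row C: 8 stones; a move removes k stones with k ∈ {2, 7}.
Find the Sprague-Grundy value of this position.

3

For row A, compute g(0), g(1), … with moves {2, 5, 6}:
k:     0  1  2  3  4  5  6  7  8
g(k):  0  0  1  1  0  2  1  3  0
So g(8) = 0.
Build the Grundy sequence for row B with g(k) = mex{g(k−s) : s ∈ {5, 6}, s ≤ k}:
g(0) = mex{} = 0
g(1) = mex{} = 0
g(2) = mex{} = 0
g(3) = mex{} = 0
g(4) = mex{} = 0
g(5) = mex{0} = 1
g(6) = mex{0} = 1
g(7) = mex{0} = 1
So g(7) = 1.
Build the Grundy sequence for row C with g(k) = mex{g(k−s) : s ∈ {2, 7}, s ≤ k}:
k:     0  1  2  3  4  5  6  7  8
g(k):  0  0  1  1  0  0  1  1  2
So g(8) = 2.
The value of a disjunctive sum is the nim-sum of the parts.
Combined value = 0 ⊕ 1 ⊕ 2 = 3.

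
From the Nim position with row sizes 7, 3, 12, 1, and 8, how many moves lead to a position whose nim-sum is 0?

3

Nim-sum: 7 ^ 3 ^ 12 ^ 1 ^ 8 = 1.
The overall nim-sum is X = 1. A row of size p has a winning move iff p XOR X < p (reduce it to p XOR X).
  7: 7 XOR 1 = 6 < 7 — winning move (to 6).
  3: 3 XOR 1 = 2 < 3 — winning move (to 2).
  12: 12 XOR 1 = 13 ≥ 12 — no move.
  1: 1 XOR 1 = 0 < 1 — winning move (to 0).
  8: 8 XOR 1 = 9 ≥ 8 — no move.
That gives 3 winning moves.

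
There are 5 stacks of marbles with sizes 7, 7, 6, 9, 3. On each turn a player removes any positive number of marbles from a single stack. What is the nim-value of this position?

12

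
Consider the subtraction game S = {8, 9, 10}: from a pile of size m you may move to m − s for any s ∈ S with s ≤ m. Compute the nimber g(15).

1

Compute g(0), g(1), … for moves {8, 9, 10}:
k:     0  1  2  3  4  5  6  7  8  9 10 11 12 13 14 15
g(k):  0  0  0  0  0  0  0  0  1  1  1  1  1  1  1  1
So g(15) = 1.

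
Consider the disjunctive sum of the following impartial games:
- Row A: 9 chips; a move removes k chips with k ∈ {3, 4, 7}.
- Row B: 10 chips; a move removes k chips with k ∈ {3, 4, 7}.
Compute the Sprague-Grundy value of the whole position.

3

For row A, compute g(0), g(1), … with moves {3, 4, 7}:
k:     0  1  2  3  4  5  6  7  8  9
g(k):  0  0  0  1  1  1  2  2  2  3
So g(9) = 3.
For row B, compute g(0), g(1), … with moves {3, 4, 7}:
k:     0  1  2  3  4  5  6  7  8  9 10
g(k):  0  0  0  1  1  1  2  2  2  3  0
So g(10) = 0.
The value of a disjunctive sum is the nim-sum of the parts.
Combined value = 3 XOR 0 = 3.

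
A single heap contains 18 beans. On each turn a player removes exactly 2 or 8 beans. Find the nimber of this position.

Build the Grundy sequence with g(k) = mex{g(k−s) : s ∈ {2, 8}, s ≤ k}:
k:     0  1  2  3  4  5  6  7  8  9 10 11 12 13 14 15 16 17 18
g(k):  0  0  1  1  0  0  1  1  2  2  0  0  1  1  0  0  1  1  2
So g(18) = 2.

2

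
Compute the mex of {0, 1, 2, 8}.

The values 0, 1, 2 are all present; 3 is the first non-negative integer missing from the set.

3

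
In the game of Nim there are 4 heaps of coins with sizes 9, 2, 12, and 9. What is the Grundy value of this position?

14

Write each in binary and XOR column by column:
  1001  (9)
  0010  (2)
  1100  (12)
  1001  (9)
  ----
  1110  (14)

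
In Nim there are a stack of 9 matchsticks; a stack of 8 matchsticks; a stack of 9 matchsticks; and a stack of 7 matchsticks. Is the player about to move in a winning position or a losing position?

Winning position

Compute the nim-sum pairwise:
9 ⊕ 8 = 1
1 ⊕ 9 = 8
8 ⊕ 7 = 15
The nim-sum is 15 ≠ 0, so this is an N-position: the player to move can win.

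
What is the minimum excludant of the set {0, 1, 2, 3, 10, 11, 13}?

The values 0, 1, 2, 3 are all present; 4 is the first non-negative integer missing from the set.

4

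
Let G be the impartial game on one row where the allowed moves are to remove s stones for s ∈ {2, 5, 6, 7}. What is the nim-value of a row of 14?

Compute g(0), g(1), … for moves {2, 5, 6, 7}:
g(0) = mex{} = 0
g(1) = mex{} = 0
g(2) = mex{0} = 1
g(3) = mex{0} = 1
g(4) = mex{1} = 0
g(5) = mex{0,1} = 2
g(6) = mex{0} = 1
g(7) = mex{0,1,2} = 3
g(8) = mex{0,1} = 2
g(9) = mex{0,1,3} = 2
g(10) = mex{0,1,2} = 3
g(11) = mex{0,1,2} = 3
g(12) = mex{1,2,3} = 0
g(13) = mex{1,2,3} = 0
g(14) = mex{0,2,3} = 1
So g(14) = 1.

1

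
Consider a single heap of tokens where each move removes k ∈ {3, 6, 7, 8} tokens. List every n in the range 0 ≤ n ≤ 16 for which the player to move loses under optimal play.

0, 1, 2, 11, 12, 13

Build the Grundy sequence with g(k) = mex{g(k−s) : s ∈ {3, 6, 7, 8}, s ≤ k}:
k:     0  1  2  3  4  5  6  7  8  9 10 11 12 13 14 15 16
g(k):  0  0  0  1  1  1  2  2  2  3  3  0  0  0  1  1  1
The P-positions (g = 0) in 0..16 are 0, 1, 2, 11, 12, 13.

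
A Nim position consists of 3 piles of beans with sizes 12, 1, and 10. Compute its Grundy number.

7

Compute the nim-sum pairwise:
12 XOR 1 = 13
13 XOR 10 = 7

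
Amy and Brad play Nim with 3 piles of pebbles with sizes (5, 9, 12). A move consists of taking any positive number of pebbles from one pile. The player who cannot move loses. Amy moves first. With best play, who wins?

Brad wins

Compute the nim-sum pairwise:
5 ^ 9 = 12
12 ^ 12 = 0
The nim-sum is 0, so this is a P-position: the player to move is in a losing position under optimal play; Amy is about to move from it and so loses — Brad wins.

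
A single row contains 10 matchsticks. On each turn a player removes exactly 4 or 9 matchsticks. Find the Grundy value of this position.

Compute g(0), g(1), … for moves {4, 9}:
k:     0  1  2  3  4  5  6  7  8  9 10
g(k):  0  0  0  0  1  1  1  1  0  2  2
So g(10) = 2.

2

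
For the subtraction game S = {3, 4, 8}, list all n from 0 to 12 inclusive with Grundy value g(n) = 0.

0, 1, 2, 7, 12

Grundy values for subtraction set {3, 4, 8}:
g(0) = mex{} = 0
g(1) = mex{} = 0
g(2) = mex{} = 0
g(3) = mex{0} = 1
g(4) = mex{0} = 1
g(5) = mex{0} = 1
g(6) = mex{0,1} = 2
g(7) = mex{1} = 0
g(8) = mex{0,1} = 2
g(9) = mex{0,1,2} = 3
g(10) = mex{0,2} = 1
g(11) = mex{0,1,2} = 3
g(12) = mex{1,2,3} = 0
The P-positions (g = 0) in 0..12 are 0, 1, 2, 7, 12.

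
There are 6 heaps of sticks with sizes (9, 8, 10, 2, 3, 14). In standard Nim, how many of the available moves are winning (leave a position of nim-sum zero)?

In binary:
  1001  (9)
  1000  (8)
  1010  (10)
  0010  (2)
  0011  (3)
  1110  (14)
  ----
  0100  (4)
The overall nim-sum is X = 4. A heap of size p has a winning move iff p XOR X < p (reduce it to p XOR X).
  9: 9 XOR 4 = 13 ≥ 9 — no move.
  8: 8 XOR 4 = 12 ≥ 8 — no move.
  10: 10 XOR 4 = 14 ≥ 10 — no move.
  2: 2 XOR 4 = 6 ≥ 2 — no move.
  3: 3 XOR 4 = 7 ≥ 3 — no move.
  14: 14 XOR 4 = 10 < 14 — winning move (to 10).
That gives 1 winning move.

1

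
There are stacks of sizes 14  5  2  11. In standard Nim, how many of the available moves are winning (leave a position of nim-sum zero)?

3

Compute the nim-sum pairwise:
14 ^ 5 = 11
11 ^ 2 = 9
9 ^ 11 = 2
The overall nim-sum is X = 2. A stack of size p has a winning move iff p XOR X < p (reduce it to p XOR X).
  14: 14 XOR 2 = 12 < 14 — winning move (to 12).
  5: 5 XOR 2 = 7 ≥ 5 — no move.
  2: 2 XOR 2 = 0 < 2 — winning move (to 0).
  11: 11 XOR 2 = 9 < 11 — winning move (to 9).
That gives 3 winning moves.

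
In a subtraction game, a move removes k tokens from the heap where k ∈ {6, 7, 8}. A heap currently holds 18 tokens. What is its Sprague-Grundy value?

Grundy values for subtraction set {6, 7, 8}:
k:     0  1  2  3  4  5  6  7  8  9 10 11 12 13 14 15 16 17 18
g(k):  0  0  0  0  0  0  1  1  1  1  1  1  2  2  0  0  0  0  0
So g(18) = 0.

0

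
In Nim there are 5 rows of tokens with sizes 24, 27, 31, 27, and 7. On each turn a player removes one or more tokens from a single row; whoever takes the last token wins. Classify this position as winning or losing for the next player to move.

Losing position

Write each in binary and XOR column by column:
  11000  (24)
  11011  (27)
  11111  (31)
  11011  (27)
  00111  (7)
  -----
  00000  (0)
The nim-sum is 0, so this is a P-position: the player to move is in a losing position under optimal play.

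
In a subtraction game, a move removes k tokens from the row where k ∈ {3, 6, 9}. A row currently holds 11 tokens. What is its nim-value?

3

Grundy values for subtraction set {3, 6, 9}:
g(0) = mex{} = 0
g(1) = mex{} = 0
g(2) = mex{} = 0
g(3) = mex{0} = 1
g(4) = mex{0} = 1
g(5) = mex{0} = 1
g(6) = mex{0,1} = 2
g(7) = mex{0,1} = 2
g(8) = mex{0,1} = 2
g(9) = mex{0,1,2} = 3
g(10) = mex{0,1,2} = 3
g(11) = mex{0,1,2} = 3
So g(11) = 3.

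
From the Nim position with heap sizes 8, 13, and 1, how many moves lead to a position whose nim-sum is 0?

1

Bitwise XOR of the heap sizes:
  1000  (8)
  1101  (13)
  0001  (1)
  ----
  0100  (4)
The overall nim-sum is X = 4. A heap of size p has a winning move iff p XOR X < p (reduce it to p XOR X).
  8: 8 XOR 4 = 12 ≥ 8 — no move.
  13: 13 XOR 4 = 9 < 13 — winning move (to 9).
  1: 1 XOR 4 = 5 ≥ 1 — no move.
That gives 1 winning move.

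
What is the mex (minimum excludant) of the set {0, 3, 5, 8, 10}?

0 is in the set but 1 is not, so the mex is 1.

1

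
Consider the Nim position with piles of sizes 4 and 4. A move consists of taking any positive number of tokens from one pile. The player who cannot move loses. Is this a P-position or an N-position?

P-position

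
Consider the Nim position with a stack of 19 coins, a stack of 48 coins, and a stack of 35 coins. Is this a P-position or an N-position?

P-position

Nim-sum: 19 XOR 48 XOR 35 = 0.
The nim-sum is 0, so this is a P-position: the player to move is in a losing position under optimal play.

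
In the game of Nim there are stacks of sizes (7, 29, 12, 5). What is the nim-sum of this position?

Nim-sum: 7 ^ 29 ^ 12 ^ 5 = 19.

19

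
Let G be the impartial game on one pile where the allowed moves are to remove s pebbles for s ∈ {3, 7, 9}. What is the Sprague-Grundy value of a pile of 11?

3

Grundy values for subtraction set {3, 7, 9}:
k:     0  1  2  3  4  5  6  7  8  9 10 11
g(k):  0  0  0  1  1  1  0  2  2  1  3  3
So g(11) = 3.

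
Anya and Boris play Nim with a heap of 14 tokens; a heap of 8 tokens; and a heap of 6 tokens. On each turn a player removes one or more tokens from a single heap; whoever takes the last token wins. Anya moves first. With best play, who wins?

Boris wins

In binary:
  1110  (14)
  1000  (8)
  0110  (6)
  ----
  0000  (0)
The nim-sum is 0, so this is a P-position: the player to move is in a losing position under optimal play; Anya is about to move from it and so loses — Boris wins.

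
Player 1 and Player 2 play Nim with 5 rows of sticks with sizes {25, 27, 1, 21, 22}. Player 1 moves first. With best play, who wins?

Bitwise XOR of the heap sizes:
  11001  (25)
  11011  (27)
  00001  (1)
  10101  (21)
  10110  (22)
  -----
  00000  (0)
The nim-sum is 0, so this is a P-position: the player to move is in a losing position under optimal play; Player 1 is about to move from it and so loses — Player 2 wins.

Player 2 wins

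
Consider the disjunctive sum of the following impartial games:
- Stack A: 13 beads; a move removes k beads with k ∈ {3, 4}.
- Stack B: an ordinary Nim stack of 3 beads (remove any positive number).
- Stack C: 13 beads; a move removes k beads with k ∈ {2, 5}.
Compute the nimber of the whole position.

0

Grundy values for stack A (subtraction set {3, 4}):
g(0) = mex{} = 0
g(1) = mex{} = 0
g(2) = mex{} = 0
g(3) = mex{0} = 1
g(4) = mex{0} = 1
g(5) = mex{0} = 1
g(6) = mex{0,1} = 2
g(7) = mex{1} = 0
g(8) = mex{1} = 0
g(9) = mex{1,2} = 0
g(10) = mex{0,2} = 1
g(11) = mex{0} = 1
g(12) = mex{0} = 1
g(13) = mex{0,1} = 2
So g(13) = 2.
Stack B is a plain Nim stack of size 3, so its Grundy value is 3.
Grundy values for stack C (subtraction set {2, 5}):
g(0) = mex{} = 0
g(1) = mex{} = 0
g(2) = mex{0} = 1
g(3) = mex{0} = 1
g(4) = mex{1} = 0
g(5) = mex{0,1} = 2
g(6) = mex{0} = 1
g(7) = mex{1,2} = 0
g(8) = mex{1} = 0
g(9) = mex{0} = 1
g(10) = mex{0,2} = 1
g(11) = mex{1} = 0
g(12) = mex{0,1} = 2
g(13) = mex{0} = 1
So g(13) = 1.
By the Sprague-Grundy theorem, the Grundy value of a sum of independent games is the XOR of the component values.
Combined value = 2 XOR 3 XOR 1 = 0.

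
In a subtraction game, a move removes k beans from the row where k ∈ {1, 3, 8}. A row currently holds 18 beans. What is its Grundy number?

1

Build the Grundy sequence with g(k) = mex{g(k−s) : s ∈ {1, 3, 8}, s ≤ k}:
k:     0  1  2  3  4  5  6  7  8  9 10 11 12 13 14 15 16 17 18
g(k):  0  1  0  1  0  1  0  1  2  3  2  0  1  0  1  0  1  0  1
So g(18) = 1.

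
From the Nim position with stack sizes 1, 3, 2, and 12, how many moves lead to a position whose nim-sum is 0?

1

Compute the nim-sum pairwise:
1 ^ 3 = 2
2 ^ 2 = 0
0 ^ 12 = 12
The overall nim-sum is X = 12. A stack of size p has a winning move iff p XOR X < p (reduce it to p XOR X).
  1: 1 XOR 12 = 13 ≥ 1 — no move.
  3: 3 XOR 12 = 15 ≥ 3 — no move.
  2: 2 XOR 12 = 14 ≥ 2 — no move.
  12: 12 XOR 12 = 0 < 12 — winning move (to 0).
That gives 1 winning move.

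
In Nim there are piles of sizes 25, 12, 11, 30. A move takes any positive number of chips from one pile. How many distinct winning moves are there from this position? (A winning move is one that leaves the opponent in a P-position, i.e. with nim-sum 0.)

Compute the nim-sum pairwise:
25 ^ 12 = 21
21 ^ 11 = 30
30 ^ 30 = 0
The nim-sum is already 0, so every move leaves a nonzero nim-sum — there are no winning moves.

0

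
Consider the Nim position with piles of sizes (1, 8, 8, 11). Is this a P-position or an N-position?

Write each in binary and XOR column by column:
  0001  (1)
  1000  (8)
  1000  (8)
  1011  (11)
  ----
  1010  (10)
The nim-sum is 10 ≠ 0, so this is an N-position: the player to move can win.

N-position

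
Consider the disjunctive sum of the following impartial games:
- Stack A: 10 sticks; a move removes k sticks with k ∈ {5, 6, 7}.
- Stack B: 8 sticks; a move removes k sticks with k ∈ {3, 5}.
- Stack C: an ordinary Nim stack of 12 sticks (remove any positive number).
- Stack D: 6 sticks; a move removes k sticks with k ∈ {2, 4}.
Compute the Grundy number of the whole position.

Build the Grundy sequence for stack A with g(k) = mex{g(k−s) : s ∈ {5, 6, 7}, s ≤ k}:
k:     0  1  2  3  4  5  6  7  8  9 10
g(k):  0  0  0  0  0  1  1  1  1  1  2
So g(10) = 2.
For stack B, compute g(0), g(1), … with moves {3, 5}:
g(0) = mex{} = 0
g(1) = mex{} = 0
g(2) = mex{} = 0
g(3) = mex{0} = 1
g(4) = mex{0} = 1
g(5) = mex{0} = 1
g(6) = mex{0,1} = 2
g(7) = mex{0,1} = 2
g(8) = mex{1} = 0
So g(8) = 0.
Stack C is a plain Nim stack of size 12, so its Grundy value is 12.
Grundy values for stack D (subtraction set {2, 4}):
k:     0  1  2  3  4  5  6
g(k):  0  0  1  1  2  2  0
So g(6) = 0.
The value of a disjunctive sum is the nim-sum of the parts.
Combined value = 2 ⊕ 0 ⊕ 12 ⊕ 0 = 14.

14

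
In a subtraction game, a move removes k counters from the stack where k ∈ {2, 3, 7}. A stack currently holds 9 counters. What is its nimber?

2

Compute g(0), g(1), … for moves {2, 3, 7}:
g(0) = mex{} = 0
g(1) = mex{} = 0
g(2) = mex{0} = 1
g(3) = mex{0} = 1
g(4) = mex{0,1} = 2
g(5) = mex{1} = 0
g(6) = mex{1,2} = 0
g(7) = mex{0,2} = 1
g(8) = mex{0} = 1
g(9) = mex{0,1} = 2
So g(9) = 2.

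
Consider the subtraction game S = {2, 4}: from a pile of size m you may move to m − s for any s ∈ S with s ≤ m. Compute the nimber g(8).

1

Compute g(0), g(1), … for moves {2, 4}:
k:     0  1  2  3  4  5  6  7  8
g(k):  0  0  1  1  2  2  0  0  1
So g(8) = 1.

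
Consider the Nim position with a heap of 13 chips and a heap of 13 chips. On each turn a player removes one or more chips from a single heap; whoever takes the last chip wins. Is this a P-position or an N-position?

P-position

Compute the nim-sum pairwise:
13 ⊕ 13 = 0
The nim-sum is 0, so this is a P-position: the player to move is in a losing position under optimal play.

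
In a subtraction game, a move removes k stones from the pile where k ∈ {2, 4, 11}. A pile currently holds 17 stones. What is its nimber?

Compute g(0), g(1), … for moves {2, 4, 11}:
k:     0  1  2  3  4  5  6  7  8  9 10 11 12 13 14 15 16 17
g(k):  0  0  1  1  2  2  0  0  1  1  2  2  3  0  0  1  1  2
So g(17) = 2.

2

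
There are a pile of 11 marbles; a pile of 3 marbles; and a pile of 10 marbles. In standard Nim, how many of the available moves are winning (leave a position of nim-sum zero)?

3

Nim-sum: 11 XOR 3 XOR 10 = 2.
The overall nim-sum is X = 2. A pile of size p has a winning move iff p XOR X < p (reduce it to p XOR X).
  11: 11 XOR 2 = 9 < 11 — winning move (to 9).
  3: 3 XOR 2 = 1 < 3 — winning move (to 1).
  10: 10 XOR 2 = 8 < 10 — winning move (to 8).
That gives 3 winning moves.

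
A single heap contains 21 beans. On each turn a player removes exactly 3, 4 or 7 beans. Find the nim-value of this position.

Build the Grundy sequence with g(k) = mex{g(k−s) : s ∈ {3, 4, 7}, s ≤ k}:
k:     0  1  2  3  4  5  6  7  8  9 10 11 12 13 14 15 16 17 18 19 20 21
g(k):  0  0  0  1  1  1  2  2  2  3  0  0  0  1  1  1  2  2  2  3  0  0
So g(21) = 0.

0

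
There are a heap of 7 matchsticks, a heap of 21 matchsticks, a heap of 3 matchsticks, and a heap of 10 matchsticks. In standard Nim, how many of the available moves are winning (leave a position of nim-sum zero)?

1

Bitwise XOR of the heap sizes:
  00111  (7)
  10101  (21)
  00011  (3)
  01010  (10)
  -----
  11011  (27)
The overall nim-sum is X = 27. A heap of size p has a winning move iff p XOR X < p (reduce it to p XOR X).
  7: 7 XOR 27 = 28 ≥ 7 — no move.
  21: 21 XOR 27 = 14 < 21 — winning move (to 14).
  3: 3 XOR 27 = 24 ≥ 3 — no move.
  10: 10 XOR 27 = 17 ≥ 10 — no move.
That gives 1 winning move.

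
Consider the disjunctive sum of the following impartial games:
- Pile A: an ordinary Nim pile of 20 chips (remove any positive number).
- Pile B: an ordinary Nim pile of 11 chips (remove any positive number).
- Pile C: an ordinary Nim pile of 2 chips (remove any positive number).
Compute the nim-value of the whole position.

29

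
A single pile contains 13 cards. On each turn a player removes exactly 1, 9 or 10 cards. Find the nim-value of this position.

3

Build the Grundy sequence with g(k) = mex{g(k−s) : s ∈ {1, 9, 10}, s ≤ k}:
g(0) = mex{} = 0
g(1) = mex{0} = 1
g(2) = mex{1} = 0
g(3) = mex{0} = 1
g(4) = mex{1} = 0
g(5) = mex{0} = 1
g(6) = mex{1} = 0
g(7) = mex{0} = 1
g(8) = mex{1} = 0
g(9) = mex{0} = 1
g(10) = mex{0,1} = 2
g(11) = mex{0,1,2} = 3
g(12) = mex{0,1,3} = 2
g(13) = mex{0,1,2} = 3
So g(13) = 3.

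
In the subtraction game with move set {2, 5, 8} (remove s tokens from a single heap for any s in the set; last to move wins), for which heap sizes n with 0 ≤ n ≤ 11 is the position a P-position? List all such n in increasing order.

0, 1, 4, 7, 10, 11

Compute g(0), g(1), … for moves {2, 5, 8}:
g(0) = mex{} = 0
g(1) = mex{} = 0
g(2) = mex{0} = 1
g(3) = mex{0} = 1
g(4) = mex{1} = 0
g(5) = mex{0,1} = 2
g(6) = mex{0} = 1
g(7) = mex{1,2} = 0
g(8) = mex{0,1} = 2
g(9) = mex{0} = 1
g(10) = mex{1,2} = 0
g(11) = mex{1} = 0
The P-positions (g = 0) in 0..11 are 0, 1, 4, 7, 10, 11.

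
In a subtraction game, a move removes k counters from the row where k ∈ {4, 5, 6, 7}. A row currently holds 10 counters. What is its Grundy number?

Build the Grundy sequence with g(k) = mex{g(k−s) : s ∈ {4, 5, 6, 7}, s ≤ k}:
k:     0  1  2  3  4  5  6  7  8  9 10
g(k):  0  0  0  0  1  1  1  1  2  2  2
So g(10) = 2.

2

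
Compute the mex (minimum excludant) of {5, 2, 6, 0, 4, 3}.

0 is in the set but 1 is not, so the mex is 1.

1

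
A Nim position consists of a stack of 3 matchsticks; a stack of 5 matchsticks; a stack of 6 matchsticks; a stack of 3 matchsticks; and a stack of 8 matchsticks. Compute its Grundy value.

11

Compute the nim-sum pairwise:
3 XOR 5 = 6
6 XOR 6 = 0
0 XOR 3 = 3
3 XOR 8 = 11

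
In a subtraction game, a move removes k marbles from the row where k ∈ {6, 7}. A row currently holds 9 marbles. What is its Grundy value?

Build the Grundy sequence with g(k) = mex{g(k−s) : s ∈ {6, 7}, s ≤ k}:
k:     0  1  2  3  4  5  6  7  8  9
g(k):  0  0  0  0  0  0  1  1  1  1
So g(9) = 1.

1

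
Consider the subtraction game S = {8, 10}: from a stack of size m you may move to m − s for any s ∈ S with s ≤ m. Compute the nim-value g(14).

1

Build the Grundy sequence with g(k) = mex{g(k−s) : s ∈ {8, 10}, s ≤ k}:
g(0) = mex{} = 0
g(1) = mex{} = 0
g(2) = mex{} = 0
g(3) = mex{} = 0
g(4) = mex{} = 0
g(5) = mex{} = 0
g(6) = mex{} = 0
g(7) = mex{} = 0
g(8) = mex{0} = 1
g(9) = mex{0} = 1
g(10) = mex{0} = 1
g(11) = mex{0} = 1
g(12) = mex{0} = 1
g(13) = mex{0} = 1
g(14) = mex{0} = 1
So g(14) = 1.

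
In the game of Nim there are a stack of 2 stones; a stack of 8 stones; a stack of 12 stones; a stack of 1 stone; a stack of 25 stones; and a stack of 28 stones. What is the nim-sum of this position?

2

Compute the nim-sum pairwise:
2 XOR 8 = 10
10 XOR 12 = 6
6 XOR 1 = 7
7 XOR 25 = 30
30 XOR 28 = 2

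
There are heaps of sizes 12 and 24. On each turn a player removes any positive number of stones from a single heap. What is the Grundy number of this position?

In binary:
  01100  (12)
  11000  (24)
  -----
  10100  (20)

20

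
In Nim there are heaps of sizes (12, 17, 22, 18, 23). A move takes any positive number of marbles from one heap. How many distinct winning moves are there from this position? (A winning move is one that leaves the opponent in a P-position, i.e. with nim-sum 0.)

1

Compute the nim-sum pairwise:
12 ^ 17 = 29
29 ^ 22 = 11
11 ^ 18 = 25
25 ^ 23 = 14
The overall nim-sum is X = 14. A heap of size p has a winning move iff p XOR X < p (reduce it to p XOR X).
  12: 12 XOR 14 = 2 < 12 — winning move (to 2).
  17: 17 XOR 14 = 31 ≥ 17 — no move.
  22: 22 XOR 14 = 24 ≥ 22 — no move.
  18: 18 XOR 14 = 28 ≥ 18 — no move.
  23: 23 XOR 14 = 25 ≥ 23 — no move.
That gives 1 winning move.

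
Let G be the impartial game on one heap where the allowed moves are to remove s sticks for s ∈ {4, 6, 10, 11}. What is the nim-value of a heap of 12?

Compute g(0), g(1), … for moves {4, 6, 10, 11}:
k:     0  1  2  3  4  5  6  7  8  9 10 11 12
g(k):  0  0  0  0  1  1  1  1  2  2  2  2  3
So g(12) = 3.

3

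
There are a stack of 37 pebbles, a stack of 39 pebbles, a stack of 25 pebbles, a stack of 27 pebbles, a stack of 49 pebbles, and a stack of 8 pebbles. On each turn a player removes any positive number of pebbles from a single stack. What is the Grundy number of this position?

Nim-sum: 37 ⊕ 39 ⊕ 25 ⊕ 27 ⊕ 49 ⊕ 8 = 57.

57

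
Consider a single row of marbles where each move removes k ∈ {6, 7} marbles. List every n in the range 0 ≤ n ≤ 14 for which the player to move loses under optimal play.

0, 1, 2, 3, 4, 5, 13, 14

Grundy values for subtraction set {6, 7}:
g(0) = mex{} = 0
g(1) = mex{} = 0
g(2) = mex{} = 0
g(3) = mex{} = 0
g(4) = mex{} = 0
g(5) = mex{} = 0
g(6) = mex{0} = 1
g(7) = mex{0} = 1
g(8) = mex{0} = 1
g(9) = mex{0} = 1
g(10) = mex{0} = 1
g(11) = mex{0} = 1
g(12) = mex{0,1} = 2
g(13) = mex{1} = 0
g(14) = mex{1} = 0
The P-positions (g = 0) in 0..14 are 0, 1, 2, 3, 4, 5, 13, 14.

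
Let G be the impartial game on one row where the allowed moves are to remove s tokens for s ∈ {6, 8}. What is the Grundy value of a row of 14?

Grundy values for subtraction set {6, 8}:
g(0) = mex{} = 0
g(1) = mex{} = 0
g(2) = mex{} = 0
g(3) = mex{} = 0
g(4) = mex{} = 0
g(5) = mex{} = 0
g(6) = mex{0} = 1
g(7) = mex{0} = 1
g(8) = mex{0} = 1
g(9) = mex{0} = 1
g(10) = mex{0} = 1
g(11) = mex{0} = 1
g(12) = mex{0,1} = 2
g(13) = mex{0,1} = 2
g(14) = mex{1} = 0
So g(14) = 0.

0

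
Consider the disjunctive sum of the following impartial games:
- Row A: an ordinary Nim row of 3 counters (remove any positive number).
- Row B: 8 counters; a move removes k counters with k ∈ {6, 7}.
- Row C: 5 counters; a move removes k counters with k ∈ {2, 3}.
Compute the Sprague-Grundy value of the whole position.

Row A is a plain Nim row of size 3, so its Grundy value is 3.
For row B, compute g(0), g(1), … with moves {6, 7}:
g(0) = mex{} = 0
g(1) = mex{} = 0
g(2) = mex{} = 0
g(3) = mex{} = 0
g(4) = mex{} = 0
g(5) = mex{} = 0
g(6) = mex{0} = 1
g(7) = mex{0} = 1
g(8) = mex{0} = 1
So g(8) = 1.
For row C, compute g(0), g(1), … with moves {2, 3}:
g(0) = mex{} = 0
g(1) = mex{} = 0
g(2) = mex{0} = 1
g(3) = mex{0} = 1
g(4) = mex{0,1} = 2
g(5) = mex{1} = 0
So g(5) = 0.
By the Sprague-Grundy theorem, the Grundy value of a sum of independent games is the XOR of the component values.
Combined value = 3 ⊕ 1 ⊕ 0 = 2.

2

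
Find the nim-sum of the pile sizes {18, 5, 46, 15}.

54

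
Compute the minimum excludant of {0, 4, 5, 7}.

1

0 is in the set but 1 is not, so the mex is 1.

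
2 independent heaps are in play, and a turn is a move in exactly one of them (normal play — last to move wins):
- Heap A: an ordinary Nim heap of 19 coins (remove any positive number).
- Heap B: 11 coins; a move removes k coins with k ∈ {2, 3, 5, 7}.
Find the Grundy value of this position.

18

Heap A is a plain Nim heap of size 19, so its Grundy value is 19.
Build the Grundy sequence for heap B with g(k) = mex{g(k−s) : s ∈ {2, 3, 5, 7}, s ≤ k}:
k:     0  1  2  3  4  5  6  7  8  9 10 11
g(k):  0  0  1  1  2  2  3  3  4  0  0  1
So g(11) = 1.
The value of a disjunctive sum is the nim-sum of the parts.
Combined value = 19 ⊕ 1 = 18.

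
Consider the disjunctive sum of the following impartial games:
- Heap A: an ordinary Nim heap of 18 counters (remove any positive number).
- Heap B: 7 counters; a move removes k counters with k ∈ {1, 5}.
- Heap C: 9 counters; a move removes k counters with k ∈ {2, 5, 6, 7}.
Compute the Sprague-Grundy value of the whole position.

17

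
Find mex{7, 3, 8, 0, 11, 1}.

The values 0, 1 are all present; 2 is the first non-negative integer missing from the set.

2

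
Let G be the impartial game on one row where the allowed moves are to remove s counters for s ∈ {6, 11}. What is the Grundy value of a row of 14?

Grundy values for subtraction set {6, 11}:
g(0) = mex{} = 0
g(1) = mex{} = 0
g(2) = mex{} = 0
g(3) = mex{} = 0
g(4) = mex{} = 0
g(5) = mex{} = 0
g(6) = mex{0} = 1
g(7) = mex{0} = 1
g(8) = mex{0} = 1
g(9) = mex{0} = 1
g(10) = mex{0} = 1
g(11) = mex{0} = 1
g(12) = mex{0,1} = 2
g(13) = mex{0,1} = 2
g(14) = mex{0,1} = 2
So g(14) = 2.

2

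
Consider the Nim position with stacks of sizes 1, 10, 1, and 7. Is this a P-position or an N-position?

N-position

Nim-sum: 1 ⊕ 10 ⊕ 1 ⊕ 7 = 13.
The nim-sum is 13 ≠ 0, so this is an N-position: the player to move can win.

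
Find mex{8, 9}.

0

0 is not in the set, so the mex is 0.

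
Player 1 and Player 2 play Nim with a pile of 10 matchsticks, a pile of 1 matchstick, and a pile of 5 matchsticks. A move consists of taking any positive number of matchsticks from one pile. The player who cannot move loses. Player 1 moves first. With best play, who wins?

Compute the nim-sum pairwise:
10 XOR 1 = 11
11 XOR 5 = 14
The nim-sum is 14 ≠ 0, so this is an N-position: the player to move can win; Player 1 has a winning move.

Player 1 wins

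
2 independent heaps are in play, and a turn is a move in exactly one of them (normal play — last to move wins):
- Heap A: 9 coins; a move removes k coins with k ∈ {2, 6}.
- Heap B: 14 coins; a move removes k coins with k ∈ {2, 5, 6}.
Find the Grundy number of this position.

1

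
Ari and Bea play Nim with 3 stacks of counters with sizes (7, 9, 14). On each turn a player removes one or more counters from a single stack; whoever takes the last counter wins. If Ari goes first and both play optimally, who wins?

Bea wins

Nim-sum: 7 ⊕ 9 ⊕ 14 = 0.
The nim-sum is 0, so this is a P-position: the player to move is in a losing position under optimal play; Ari is about to move from it and so loses — Bea wins.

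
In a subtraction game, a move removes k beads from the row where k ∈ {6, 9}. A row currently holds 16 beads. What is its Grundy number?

0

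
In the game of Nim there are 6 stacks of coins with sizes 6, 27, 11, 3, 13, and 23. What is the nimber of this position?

15

Bitwise XOR of the heap sizes:
  00110  (6)
  11011  (27)
  01011  (11)
  00011  (3)
  01101  (13)
  10111  (23)
  -----
  01111  (15)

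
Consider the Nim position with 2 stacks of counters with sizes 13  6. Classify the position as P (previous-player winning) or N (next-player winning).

N-position

Write each in binary and XOR column by column:
  1101  (13)
  0110  (6)
  ----
  1011  (11)
The nim-sum is 11 ≠ 0, so this is an N-position: the player to move can win.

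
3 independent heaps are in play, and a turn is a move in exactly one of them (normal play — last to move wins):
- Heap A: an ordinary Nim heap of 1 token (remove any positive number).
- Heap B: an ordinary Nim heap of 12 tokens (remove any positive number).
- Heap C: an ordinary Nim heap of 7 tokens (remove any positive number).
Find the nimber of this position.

Heap A is a plain Nim heap of size 1, so its Grundy value is 1.
Heap B is a plain Nim heap of size 12, so its Grundy value is 12.
Heap C is a plain Nim heap of size 7, so its Grundy value is 7.
The value of a disjunctive sum is the nim-sum of the parts.
Combined value = 1 XOR 12 XOR 7 = 10.

10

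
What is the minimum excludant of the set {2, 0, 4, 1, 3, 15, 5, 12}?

6

The values 0, 1, 2, 3, 4, 5 are all present; 6 is the first non-negative integer missing from the set.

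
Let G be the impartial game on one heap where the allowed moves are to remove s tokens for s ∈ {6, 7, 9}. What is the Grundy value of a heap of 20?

0

Grundy values for subtraction set {6, 7, 9}:
k:     0  1  2  3  4  5  6  7  8  9 10 11 12 13 14 15 16 17 18 19 20
g(k):  0  0  0  0  0  0  1  1  1  1  1  1  2  2  2  0  0  0  0  0  0
So g(20) = 0.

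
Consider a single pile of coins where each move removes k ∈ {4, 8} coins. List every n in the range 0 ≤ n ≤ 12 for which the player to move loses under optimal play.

0, 1, 2, 3, 12

Build the Grundy sequence with g(k) = mex{g(k−s) : s ∈ {4, 8}, s ≤ k}:
k:     0  1  2  3  4  5  6  7  8  9 10 11 12
g(k):  0  0  0  0  1  1  1  1  2  2  2  2  0
The P-positions (g = 0) in 0..12 are 0, 1, 2, 3, 12.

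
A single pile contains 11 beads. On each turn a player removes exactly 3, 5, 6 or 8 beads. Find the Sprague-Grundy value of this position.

Compute g(0), g(1), … for moves {3, 5, 6, 8}:
k:     0  1  2  3  4  5  6  7  8  9 10 11
g(k):  0  0  0  1  1  1  2  2  2  3  3  0
So g(11) = 0.

0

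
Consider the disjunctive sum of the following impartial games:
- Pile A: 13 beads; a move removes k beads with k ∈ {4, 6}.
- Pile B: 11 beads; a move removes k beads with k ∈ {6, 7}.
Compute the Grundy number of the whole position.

1

Grundy values for pile A (subtraction set {4, 6}):
g(0) = mex{} = 0
g(1) = mex{} = 0
g(2) = mex{} = 0
g(3) = mex{} = 0
g(4) = mex{0} = 1
g(5) = mex{0} = 1
g(6) = mex{0} = 1
g(7) = mex{0} = 1
g(8) = mex{0,1} = 2
g(9) = mex{0,1} = 2
g(10) = mex{1} = 0
g(11) = mex{1} = 0
g(12) = mex{1,2} = 0
g(13) = mex{1,2} = 0
So g(13) = 0.
For pile B, compute g(0), g(1), … with moves {6, 7}:
g(0) = mex{} = 0
g(1) = mex{} = 0
g(2) = mex{} = 0
g(3) = mex{} = 0
g(4) = mex{} = 0
g(5) = mex{} = 0
g(6) = mex{0} = 1
g(7) = mex{0} = 1
g(8) = mex{0} = 1
g(9) = mex{0} = 1
g(10) = mex{0} = 1
g(11) = mex{0} = 1
So g(11) = 1.
The value of a disjunctive sum is the nim-sum of the parts.
Combined value = 0 ⊕ 1 = 1.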